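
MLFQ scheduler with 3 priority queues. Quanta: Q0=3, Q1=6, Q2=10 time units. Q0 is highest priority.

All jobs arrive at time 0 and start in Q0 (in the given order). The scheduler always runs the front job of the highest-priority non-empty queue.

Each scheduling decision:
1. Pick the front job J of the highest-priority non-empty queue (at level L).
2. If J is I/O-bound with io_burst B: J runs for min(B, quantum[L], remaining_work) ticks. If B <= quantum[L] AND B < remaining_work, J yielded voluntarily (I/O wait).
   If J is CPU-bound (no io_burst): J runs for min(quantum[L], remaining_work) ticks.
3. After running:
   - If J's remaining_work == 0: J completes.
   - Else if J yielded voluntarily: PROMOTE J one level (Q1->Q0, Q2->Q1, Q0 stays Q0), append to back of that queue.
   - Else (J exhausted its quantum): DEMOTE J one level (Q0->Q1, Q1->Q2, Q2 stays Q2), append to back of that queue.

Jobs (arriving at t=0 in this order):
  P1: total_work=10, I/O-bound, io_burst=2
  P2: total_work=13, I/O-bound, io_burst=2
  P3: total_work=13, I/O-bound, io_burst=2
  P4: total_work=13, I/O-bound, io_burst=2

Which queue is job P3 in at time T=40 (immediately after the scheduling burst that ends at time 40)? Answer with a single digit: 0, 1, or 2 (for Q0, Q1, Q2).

t=0-2: P1@Q0 runs 2, rem=8, I/O yield, promote→Q0. Q0=[P2,P3,P4,P1] Q1=[] Q2=[]
t=2-4: P2@Q0 runs 2, rem=11, I/O yield, promote→Q0. Q0=[P3,P4,P1,P2] Q1=[] Q2=[]
t=4-6: P3@Q0 runs 2, rem=11, I/O yield, promote→Q0. Q0=[P4,P1,P2,P3] Q1=[] Q2=[]
t=6-8: P4@Q0 runs 2, rem=11, I/O yield, promote→Q0. Q0=[P1,P2,P3,P4] Q1=[] Q2=[]
t=8-10: P1@Q0 runs 2, rem=6, I/O yield, promote→Q0. Q0=[P2,P3,P4,P1] Q1=[] Q2=[]
t=10-12: P2@Q0 runs 2, rem=9, I/O yield, promote→Q0. Q0=[P3,P4,P1,P2] Q1=[] Q2=[]
t=12-14: P3@Q0 runs 2, rem=9, I/O yield, promote→Q0. Q0=[P4,P1,P2,P3] Q1=[] Q2=[]
t=14-16: P4@Q0 runs 2, rem=9, I/O yield, promote→Q0. Q0=[P1,P2,P3,P4] Q1=[] Q2=[]
t=16-18: P1@Q0 runs 2, rem=4, I/O yield, promote→Q0. Q0=[P2,P3,P4,P1] Q1=[] Q2=[]
t=18-20: P2@Q0 runs 2, rem=7, I/O yield, promote→Q0. Q0=[P3,P4,P1,P2] Q1=[] Q2=[]
t=20-22: P3@Q0 runs 2, rem=7, I/O yield, promote→Q0. Q0=[P4,P1,P2,P3] Q1=[] Q2=[]
t=22-24: P4@Q0 runs 2, rem=7, I/O yield, promote→Q0. Q0=[P1,P2,P3,P4] Q1=[] Q2=[]
t=24-26: P1@Q0 runs 2, rem=2, I/O yield, promote→Q0. Q0=[P2,P3,P4,P1] Q1=[] Q2=[]
t=26-28: P2@Q0 runs 2, rem=5, I/O yield, promote→Q0. Q0=[P3,P4,P1,P2] Q1=[] Q2=[]
t=28-30: P3@Q0 runs 2, rem=5, I/O yield, promote→Q0. Q0=[P4,P1,P2,P3] Q1=[] Q2=[]
t=30-32: P4@Q0 runs 2, rem=5, I/O yield, promote→Q0. Q0=[P1,P2,P3,P4] Q1=[] Q2=[]
t=32-34: P1@Q0 runs 2, rem=0, completes. Q0=[P2,P3,P4] Q1=[] Q2=[]
t=34-36: P2@Q0 runs 2, rem=3, I/O yield, promote→Q0. Q0=[P3,P4,P2] Q1=[] Q2=[]
t=36-38: P3@Q0 runs 2, rem=3, I/O yield, promote→Q0. Q0=[P4,P2,P3] Q1=[] Q2=[]
t=38-40: P4@Q0 runs 2, rem=3, I/O yield, promote→Q0. Q0=[P2,P3,P4] Q1=[] Q2=[]
t=40-42: P2@Q0 runs 2, rem=1, I/O yield, promote→Q0. Q0=[P3,P4,P2] Q1=[] Q2=[]
t=42-44: P3@Q0 runs 2, rem=1, I/O yield, promote→Q0. Q0=[P4,P2,P3] Q1=[] Q2=[]
t=44-46: P4@Q0 runs 2, rem=1, I/O yield, promote→Q0. Q0=[P2,P3,P4] Q1=[] Q2=[]
t=46-47: P2@Q0 runs 1, rem=0, completes. Q0=[P3,P4] Q1=[] Q2=[]
t=47-48: P3@Q0 runs 1, rem=0, completes. Q0=[P4] Q1=[] Q2=[]
t=48-49: P4@Q0 runs 1, rem=0, completes. Q0=[] Q1=[] Q2=[]

Answer: 0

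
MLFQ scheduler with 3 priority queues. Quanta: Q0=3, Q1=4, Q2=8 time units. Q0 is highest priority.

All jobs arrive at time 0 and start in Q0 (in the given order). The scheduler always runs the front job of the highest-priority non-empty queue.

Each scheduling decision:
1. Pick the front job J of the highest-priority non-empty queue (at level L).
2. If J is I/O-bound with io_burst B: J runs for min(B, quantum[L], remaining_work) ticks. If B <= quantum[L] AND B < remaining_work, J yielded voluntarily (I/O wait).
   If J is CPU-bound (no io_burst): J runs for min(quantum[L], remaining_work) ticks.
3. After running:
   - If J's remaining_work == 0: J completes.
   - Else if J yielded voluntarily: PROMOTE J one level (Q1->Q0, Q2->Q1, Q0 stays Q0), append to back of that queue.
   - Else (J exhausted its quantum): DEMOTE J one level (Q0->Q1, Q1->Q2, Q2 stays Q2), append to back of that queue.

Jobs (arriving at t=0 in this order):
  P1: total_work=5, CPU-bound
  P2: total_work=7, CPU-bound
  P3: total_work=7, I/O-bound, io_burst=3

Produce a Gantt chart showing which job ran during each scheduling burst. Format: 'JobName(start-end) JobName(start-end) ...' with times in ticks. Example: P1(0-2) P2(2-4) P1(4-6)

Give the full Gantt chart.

Answer: P1(0-3) P2(3-6) P3(6-9) P3(9-12) P3(12-13) P1(13-15) P2(15-19)

Derivation:
t=0-3: P1@Q0 runs 3, rem=2, quantum used, demote→Q1. Q0=[P2,P3] Q1=[P1] Q2=[]
t=3-6: P2@Q0 runs 3, rem=4, quantum used, demote→Q1. Q0=[P3] Q1=[P1,P2] Q2=[]
t=6-9: P3@Q0 runs 3, rem=4, I/O yield, promote→Q0. Q0=[P3] Q1=[P1,P2] Q2=[]
t=9-12: P3@Q0 runs 3, rem=1, I/O yield, promote→Q0. Q0=[P3] Q1=[P1,P2] Q2=[]
t=12-13: P3@Q0 runs 1, rem=0, completes. Q0=[] Q1=[P1,P2] Q2=[]
t=13-15: P1@Q1 runs 2, rem=0, completes. Q0=[] Q1=[P2] Q2=[]
t=15-19: P2@Q1 runs 4, rem=0, completes. Q0=[] Q1=[] Q2=[]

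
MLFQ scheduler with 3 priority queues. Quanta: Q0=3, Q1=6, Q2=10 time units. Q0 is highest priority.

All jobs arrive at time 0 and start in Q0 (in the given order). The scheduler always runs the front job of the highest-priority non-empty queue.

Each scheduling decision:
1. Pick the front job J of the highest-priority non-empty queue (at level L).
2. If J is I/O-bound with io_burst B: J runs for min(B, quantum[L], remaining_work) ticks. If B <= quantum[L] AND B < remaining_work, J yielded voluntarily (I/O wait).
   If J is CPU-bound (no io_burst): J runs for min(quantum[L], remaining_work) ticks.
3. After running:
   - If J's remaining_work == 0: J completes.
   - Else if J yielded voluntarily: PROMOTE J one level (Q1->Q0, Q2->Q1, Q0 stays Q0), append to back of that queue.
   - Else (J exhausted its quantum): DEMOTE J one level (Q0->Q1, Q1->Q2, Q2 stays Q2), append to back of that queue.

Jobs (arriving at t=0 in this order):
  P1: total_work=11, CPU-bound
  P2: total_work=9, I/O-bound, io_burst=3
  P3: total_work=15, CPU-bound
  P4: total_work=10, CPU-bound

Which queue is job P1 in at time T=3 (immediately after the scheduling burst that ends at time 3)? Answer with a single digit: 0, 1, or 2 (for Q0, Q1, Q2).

Answer: 1

Derivation:
t=0-3: P1@Q0 runs 3, rem=8, quantum used, demote→Q1. Q0=[P2,P3,P4] Q1=[P1] Q2=[]
t=3-6: P2@Q0 runs 3, rem=6, I/O yield, promote→Q0. Q0=[P3,P4,P2] Q1=[P1] Q2=[]
t=6-9: P3@Q0 runs 3, rem=12, quantum used, demote→Q1. Q0=[P4,P2] Q1=[P1,P3] Q2=[]
t=9-12: P4@Q0 runs 3, rem=7, quantum used, demote→Q1. Q0=[P2] Q1=[P1,P3,P4] Q2=[]
t=12-15: P2@Q0 runs 3, rem=3, I/O yield, promote→Q0. Q0=[P2] Q1=[P1,P3,P4] Q2=[]
t=15-18: P2@Q0 runs 3, rem=0, completes. Q0=[] Q1=[P1,P3,P4] Q2=[]
t=18-24: P1@Q1 runs 6, rem=2, quantum used, demote→Q2. Q0=[] Q1=[P3,P4] Q2=[P1]
t=24-30: P3@Q1 runs 6, rem=6, quantum used, demote→Q2. Q0=[] Q1=[P4] Q2=[P1,P3]
t=30-36: P4@Q1 runs 6, rem=1, quantum used, demote→Q2. Q0=[] Q1=[] Q2=[P1,P3,P4]
t=36-38: P1@Q2 runs 2, rem=0, completes. Q0=[] Q1=[] Q2=[P3,P4]
t=38-44: P3@Q2 runs 6, rem=0, completes. Q0=[] Q1=[] Q2=[P4]
t=44-45: P4@Q2 runs 1, rem=0, completes. Q0=[] Q1=[] Q2=[]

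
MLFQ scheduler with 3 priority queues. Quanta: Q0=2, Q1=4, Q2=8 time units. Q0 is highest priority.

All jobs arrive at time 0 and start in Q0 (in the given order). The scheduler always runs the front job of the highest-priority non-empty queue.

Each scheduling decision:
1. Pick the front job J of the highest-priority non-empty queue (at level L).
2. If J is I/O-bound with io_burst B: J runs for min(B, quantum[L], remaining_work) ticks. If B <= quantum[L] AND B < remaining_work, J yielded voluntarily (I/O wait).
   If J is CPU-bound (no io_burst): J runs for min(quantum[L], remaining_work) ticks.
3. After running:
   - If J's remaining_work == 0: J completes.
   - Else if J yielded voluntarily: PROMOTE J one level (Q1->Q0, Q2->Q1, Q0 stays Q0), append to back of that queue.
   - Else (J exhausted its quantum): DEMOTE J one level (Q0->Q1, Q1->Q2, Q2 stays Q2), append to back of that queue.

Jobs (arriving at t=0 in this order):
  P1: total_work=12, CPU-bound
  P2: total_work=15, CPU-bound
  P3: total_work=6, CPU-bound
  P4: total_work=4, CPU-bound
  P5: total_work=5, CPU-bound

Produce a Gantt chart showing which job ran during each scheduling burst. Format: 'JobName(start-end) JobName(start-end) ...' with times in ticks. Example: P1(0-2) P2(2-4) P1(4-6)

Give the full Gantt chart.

Answer: P1(0-2) P2(2-4) P3(4-6) P4(6-8) P5(8-10) P1(10-14) P2(14-18) P3(18-22) P4(22-24) P5(24-27) P1(27-33) P2(33-41) P2(41-42)

Derivation:
t=0-2: P1@Q0 runs 2, rem=10, quantum used, demote→Q1. Q0=[P2,P3,P4,P5] Q1=[P1] Q2=[]
t=2-4: P2@Q0 runs 2, rem=13, quantum used, demote→Q1. Q0=[P3,P4,P5] Q1=[P1,P2] Q2=[]
t=4-6: P3@Q0 runs 2, rem=4, quantum used, demote→Q1. Q0=[P4,P5] Q1=[P1,P2,P3] Q2=[]
t=6-8: P4@Q0 runs 2, rem=2, quantum used, demote→Q1. Q0=[P5] Q1=[P1,P2,P3,P4] Q2=[]
t=8-10: P5@Q0 runs 2, rem=3, quantum used, demote→Q1. Q0=[] Q1=[P1,P2,P3,P4,P5] Q2=[]
t=10-14: P1@Q1 runs 4, rem=6, quantum used, demote→Q2. Q0=[] Q1=[P2,P3,P4,P5] Q2=[P1]
t=14-18: P2@Q1 runs 4, rem=9, quantum used, demote→Q2. Q0=[] Q1=[P3,P4,P5] Q2=[P1,P2]
t=18-22: P3@Q1 runs 4, rem=0, completes. Q0=[] Q1=[P4,P5] Q2=[P1,P2]
t=22-24: P4@Q1 runs 2, rem=0, completes. Q0=[] Q1=[P5] Q2=[P1,P2]
t=24-27: P5@Q1 runs 3, rem=0, completes. Q0=[] Q1=[] Q2=[P1,P2]
t=27-33: P1@Q2 runs 6, rem=0, completes. Q0=[] Q1=[] Q2=[P2]
t=33-41: P2@Q2 runs 8, rem=1, quantum used, demote→Q2. Q0=[] Q1=[] Q2=[P2]
t=41-42: P2@Q2 runs 1, rem=0, completes. Q0=[] Q1=[] Q2=[]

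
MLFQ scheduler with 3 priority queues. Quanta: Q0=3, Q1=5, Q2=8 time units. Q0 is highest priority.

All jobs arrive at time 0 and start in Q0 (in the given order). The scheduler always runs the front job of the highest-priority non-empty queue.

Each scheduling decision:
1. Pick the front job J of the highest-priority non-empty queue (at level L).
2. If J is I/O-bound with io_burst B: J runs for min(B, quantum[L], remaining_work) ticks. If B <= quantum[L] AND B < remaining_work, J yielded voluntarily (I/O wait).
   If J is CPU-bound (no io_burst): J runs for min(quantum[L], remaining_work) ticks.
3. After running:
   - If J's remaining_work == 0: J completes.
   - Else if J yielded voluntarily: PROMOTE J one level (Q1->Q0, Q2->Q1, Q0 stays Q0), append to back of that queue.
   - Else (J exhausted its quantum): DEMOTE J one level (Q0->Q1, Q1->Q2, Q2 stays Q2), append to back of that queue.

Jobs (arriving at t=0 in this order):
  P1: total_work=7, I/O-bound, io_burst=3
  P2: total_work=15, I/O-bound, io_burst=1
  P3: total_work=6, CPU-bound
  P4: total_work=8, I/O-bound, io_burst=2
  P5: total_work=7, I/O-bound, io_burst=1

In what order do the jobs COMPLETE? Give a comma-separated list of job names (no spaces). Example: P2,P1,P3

Answer: P1,P4,P5,P2,P3

Derivation:
t=0-3: P1@Q0 runs 3, rem=4, I/O yield, promote→Q0. Q0=[P2,P3,P4,P5,P1] Q1=[] Q2=[]
t=3-4: P2@Q0 runs 1, rem=14, I/O yield, promote→Q0. Q0=[P3,P4,P5,P1,P2] Q1=[] Q2=[]
t=4-7: P3@Q0 runs 3, rem=3, quantum used, demote→Q1. Q0=[P4,P5,P1,P2] Q1=[P3] Q2=[]
t=7-9: P4@Q0 runs 2, rem=6, I/O yield, promote→Q0. Q0=[P5,P1,P2,P4] Q1=[P3] Q2=[]
t=9-10: P5@Q0 runs 1, rem=6, I/O yield, promote→Q0. Q0=[P1,P2,P4,P5] Q1=[P3] Q2=[]
t=10-13: P1@Q0 runs 3, rem=1, I/O yield, promote→Q0. Q0=[P2,P4,P5,P1] Q1=[P3] Q2=[]
t=13-14: P2@Q0 runs 1, rem=13, I/O yield, promote→Q0. Q0=[P4,P5,P1,P2] Q1=[P3] Q2=[]
t=14-16: P4@Q0 runs 2, rem=4, I/O yield, promote→Q0. Q0=[P5,P1,P2,P4] Q1=[P3] Q2=[]
t=16-17: P5@Q0 runs 1, rem=5, I/O yield, promote→Q0. Q0=[P1,P2,P4,P5] Q1=[P3] Q2=[]
t=17-18: P1@Q0 runs 1, rem=0, completes. Q0=[P2,P4,P5] Q1=[P3] Q2=[]
t=18-19: P2@Q0 runs 1, rem=12, I/O yield, promote→Q0. Q0=[P4,P5,P2] Q1=[P3] Q2=[]
t=19-21: P4@Q0 runs 2, rem=2, I/O yield, promote→Q0. Q0=[P5,P2,P4] Q1=[P3] Q2=[]
t=21-22: P5@Q0 runs 1, rem=4, I/O yield, promote→Q0. Q0=[P2,P4,P5] Q1=[P3] Q2=[]
t=22-23: P2@Q0 runs 1, rem=11, I/O yield, promote→Q0. Q0=[P4,P5,P2] Q1=[P3] Q2=[]
t=23-25: P4@Q0 runs 2, rem=0, completes. Q0=[P5,P2] Q1=[P3] Q2=[]
t=25-26: P5@Q0 runs 1, rem=3, I/O yield, promote→Q0. Q0=[P2,P5] Q1=[P3] Q2=[]
t=26-27: P2@Q0 runs 1, rem=10, I/O yield, promote→Q0. Q0=[P5,P2] Q1=[P3] Q2=[]
t=27-28: P5@Q0 runs 1, rem=2, I/O yield, promote→Q0. Q0=[P2,P5] Q1=[P3] Q2=[]
t=28-29: P2@Q0 runs 1, rem=9, I/O yield, promote→Q0. Q0=[P5,P2] Q1=[P3] Q2=[]
t=29-30: P5@Q0 runs 1, rem=1, I/O yield, promote→Q0. Q0=[P2,P5] Q1=[P3] Q2=[]
t=30-31: P2@Q0 runs 1, rem=8, I/O yield, promote→Q0. Q0=[P5,P2] Q1=[P3] Q2=[]
t=31-32: P5@Q0 runs 1, rem=0, completes. Q0=[P2] Q1=[P3] Q2=[]
t=32-33: P2@Q0 runs 1, rem=7, I/O yield, promote→Q0. Q0=[P2] Q1=[P3] Q2=[]
t=33-34: P2@Q0 runs 1, rem=6, I/O yield, promote→Q0. Q0=[P2] Q1=[P3] Q2=[]
t=34-35: P2@Q0 runs 1, rem=5, I/O yield, promote→Q0. Q0=[P2] Q1=[P3] Q2=[]
t=35-36: P2@Q0 runs 1, rem=4, I/O yield, promote→Q0. Q0=[P2] Q1=[P3] Q2=[]
t=36-37: P2@Q0 runs 1, rem=3, I/O yield, promote→Q0. Q0=[P2] Q1=[P3] Q2=[]
t=37-38: P2@Q0 runs 1, rem=2, I/O yield, promote→Q0. Q0=[P2] Q1=[P3] Q2=[]
t=38-39: P2@Q0 runs 1, rem=1, I/O yield, promote→Q0. Q0=[P2] Q1=[P3] Q2=[]
t=39-40: P2@Q0 runs 1, rem=0, completes. Q0=[] Q1=[P3] Q2=[]
t=40-43: P3@Q1 runs 3, rem=0, completes. Q0=[] Q1=[] Q2=[]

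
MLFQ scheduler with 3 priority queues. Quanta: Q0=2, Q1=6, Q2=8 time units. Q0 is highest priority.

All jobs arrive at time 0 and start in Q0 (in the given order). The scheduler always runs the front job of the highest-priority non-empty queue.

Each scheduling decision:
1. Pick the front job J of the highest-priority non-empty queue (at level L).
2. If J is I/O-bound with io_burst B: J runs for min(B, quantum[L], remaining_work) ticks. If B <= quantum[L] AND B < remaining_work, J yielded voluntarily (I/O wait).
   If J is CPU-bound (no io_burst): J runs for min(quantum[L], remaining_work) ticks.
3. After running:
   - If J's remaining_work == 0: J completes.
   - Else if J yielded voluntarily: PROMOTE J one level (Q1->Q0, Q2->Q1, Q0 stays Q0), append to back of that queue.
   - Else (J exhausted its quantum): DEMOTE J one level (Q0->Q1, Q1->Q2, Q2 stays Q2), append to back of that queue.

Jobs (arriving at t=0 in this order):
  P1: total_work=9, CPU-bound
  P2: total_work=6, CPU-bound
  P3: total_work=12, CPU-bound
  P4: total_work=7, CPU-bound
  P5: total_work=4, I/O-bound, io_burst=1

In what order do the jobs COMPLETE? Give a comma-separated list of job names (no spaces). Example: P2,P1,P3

Answer: P5,P2,P4,P1,P3

Derivation:
t=0-2: P1@Q0 runs 2, rem=7, quantum used, demote→Q1. Q0=[P2,P3,P4,P5] Q1=[P1] Q2=[]
t=2-4: P2@Q0 runs 2, rem=4, quantum used, demote→Q1. Q0=[P3,P4,P5] Q1=[P1,P2] Q2=[]
t=4-6: P3@Q0 runs 2, rem=10, quantum used, demote→Q1. Q0=[P4,P5] Q1=[P1,P2,P3] Q2=[]
t=6-8: P4@Q0 runs 2, rem=5, quantum used, demote→Q1. Q0=[P5] Q1=[P1,P2,P3,P4] Q2=[]
t=8-9: P5@Q0 runs 1, rem=3, I/O yield, promote→Q0. Q0=[P5] Q1=[P1,P2,P3,P4] Q2=[]
t=9-10: P5@Q0 runs 1, rem=2, I/O yield, promote→Q0. Q0=[P5] Q1=[P1,P2,P3,P4] Q2=[]
t=10-11: P5@Q0 runs 1, rem=1, I/O yield, promote→Q0. Q0=[P5] Q1=[P1,P2,P3,P4] Q2=[]
t=11-12: P5@Q0 runs 1, rem=0, completes. Q0=[] Q1=[P1,P2,P3,P4] Q2=[]
t=12-18: P1@Q1 runs 6, rem=1, quantum used, demote→Q2. Q0=[] Q1=[P2,P3,P4] Q2=[P1]
t=18-22: P2@Q1 runs 4, rem=0, completes. Q0=[] Q1=[P3,P4] Q2=[P1]
t=22-28: P3@Q1 runs 6, rem=4, quantum used, demote→Q2. Q0=[] Q1=[P4] Q2=[P1,P3]
t=28-33: P4@Q1 runs 5, rem=0, completes. Q0=[] Q1=[] Q2=[P1,P3]
t=33-34: P1@Q2 runs 1, rem=0, completes. Q0=[] Q1=[] Q2=[P3]
t=34-38: P3@Q2 runs 4, rem=0, completes. Q0=[] Q1=[] Q2=[]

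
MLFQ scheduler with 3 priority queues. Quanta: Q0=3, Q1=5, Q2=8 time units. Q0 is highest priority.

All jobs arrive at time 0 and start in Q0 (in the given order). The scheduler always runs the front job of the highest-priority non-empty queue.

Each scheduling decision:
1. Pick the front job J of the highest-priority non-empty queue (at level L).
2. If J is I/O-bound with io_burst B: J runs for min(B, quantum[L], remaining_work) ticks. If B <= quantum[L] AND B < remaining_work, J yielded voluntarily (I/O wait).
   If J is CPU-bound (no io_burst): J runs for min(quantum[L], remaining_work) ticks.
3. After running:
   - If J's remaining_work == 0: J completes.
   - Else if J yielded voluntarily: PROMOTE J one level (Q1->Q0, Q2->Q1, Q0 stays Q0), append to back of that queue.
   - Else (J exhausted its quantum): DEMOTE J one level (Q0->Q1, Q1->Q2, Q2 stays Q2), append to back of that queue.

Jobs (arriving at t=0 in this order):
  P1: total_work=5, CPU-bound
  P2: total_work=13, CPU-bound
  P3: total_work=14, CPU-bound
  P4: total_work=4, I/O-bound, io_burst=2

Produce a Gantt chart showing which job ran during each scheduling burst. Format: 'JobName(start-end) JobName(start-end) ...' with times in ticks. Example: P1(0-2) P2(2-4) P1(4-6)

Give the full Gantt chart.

Answer: P1(0-3) P2(3-6) P3(6-9) P4(9-11) P4(11-13) P1(13-15) P2(15-20) P3(20-25) P2(25-30) P3(30-36)

Derivation:
t=0-3: P1@Q0 runs 3, rem=2, quantum used, demote→Q1. Q0=[P2,P3,P4] Q1=[P1] Q2=[]
t=3-6: P2@Q0 runs 3, rem=10, quantum used, demote→Q1. Q0=[P3,P4] Q1=[P1,P2] Q2=[]
t=6-9: P3@Q0 runs 3, rem=11, quantum used, demote→Q1. Q0=[P4] Q1=[P1,P2,P3] Q2=[]
t=9-11: P4@Q0 runs 2, rem=2, I/O yield, promote→Q0. Q0=[P4] Q1=[P1,P2,P3] Q2=[]
t=11-13: P4@Q0 runs 2, rem=0, completes. Q0=[] Q1=[P1,P2,P3] Q2=[]
t=13-15: P1@Q1 runs 2, rem=0, completes. Q0=[] Q1=[P2,P3] Q2=[]
t=15-20: P2@Q1 runs 5, rem=5, quantum used, demote→Q2. Q0=[] Q1=[P3] Q2=[P2]
t=20-25: P3@Q1 runs 5, rem=6, quantum used, demote→Q2. Q0=[] Q1=[] Q2=[P2,P3]
t=25-30: P2@Q2 runs 5, rem=0, completes. Q0=[] Q1=[] Q2=[P3]
t=30-36: P3@Q2 runs 6, rem=0, completes. Q0=[] Q1=[] Q2=[]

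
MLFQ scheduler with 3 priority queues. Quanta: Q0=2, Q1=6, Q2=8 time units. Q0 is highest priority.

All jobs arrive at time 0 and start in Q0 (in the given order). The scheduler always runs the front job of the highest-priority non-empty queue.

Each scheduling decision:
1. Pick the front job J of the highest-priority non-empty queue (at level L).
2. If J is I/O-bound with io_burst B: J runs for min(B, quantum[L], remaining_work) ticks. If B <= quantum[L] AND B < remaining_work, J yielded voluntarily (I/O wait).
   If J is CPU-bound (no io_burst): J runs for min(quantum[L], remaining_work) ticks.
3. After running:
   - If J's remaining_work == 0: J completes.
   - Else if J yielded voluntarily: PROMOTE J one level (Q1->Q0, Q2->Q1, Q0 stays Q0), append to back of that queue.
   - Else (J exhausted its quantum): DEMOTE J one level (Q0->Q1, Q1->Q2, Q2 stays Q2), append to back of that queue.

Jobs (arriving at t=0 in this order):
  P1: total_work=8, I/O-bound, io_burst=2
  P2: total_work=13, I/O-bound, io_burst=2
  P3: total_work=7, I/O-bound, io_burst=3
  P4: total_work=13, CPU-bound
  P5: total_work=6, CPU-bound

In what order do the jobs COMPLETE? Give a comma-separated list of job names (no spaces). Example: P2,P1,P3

t=0-2: P1@Q0 runs 2, rem=6, I/O yield, promote→Q0. Q0=[P2,P3,P4,P5,P1] Q1=[] Q2=[]
t=2-4: P2@Q0 runs 2, rem=11, I/O yield, promote→Q0. Q0=[P3,P4,P5,P1,P2] Q1=[] Q2=[]
t=4-6: P3@Q0 runs 2, rem=5, quantum used, demote→Q1. Q0=[P4,P5,P1,P2] Q1=[P3] Q2=[]
t=6-8: P4@Q0 runs 2, rem=11, quantum used, demote→Q1. Q0=[P5,P1,P2] Q1=[P3,P4] Q2=[]
t=8-10: P5@Q0 runs 2, rem=4, quantum used, demote→Q1. Q0=[P1,P2] Q1=[P3,P4,P5] Q2=[]
t=10-12: P1@Q0 runs 2, rem=4, I/O yield, promote→Q0. Q0=[P2,P1] Q1=[P3,P4,P5] Q2=[]
t=12-14: P2@Q0 runs 2, rem=9, I/O yield, promote→Q0. Q0=[P1,P2] Q1=[P3,P4,P5] Q2=[]
t=14-16: P1@Q0 runs 2, rem=2, I/O yield, promote→Q0. Q0=[P2,P1] Q1=[P3,P4,P5] Q2=[]
t=16-18: P2@Q0 runs 2, rem=7, I/O yield, promote→Q0. Q0=[P1,P2] Q1=[P3,P4,P5] Q2=[]
t=18-20: P1@Q0 runs 2, rem=0, completes. Q0=[P2] Q1=[P3,P4,P5] Q2=[]
t=20-22: P2@Q0 runs 2, rem=5, I/O yield, promote→Q0. Q0=[P2] Q1=[P3,P4,P5] Q2=[]
t=22-24: P2@Q0 runs 2, rem=3, I/O yield, promote→Q0. Q0=[P2] Q1=[P3,P4,P5] Q2=[]
t=24-26: P2@Q0 runs 2, rem=1, I/O yield, promote→Q0. Q0=[P2] Q1=[P3,P4,P5] Q2=[]
t=26-27: P2@Q0 runs 1, rem=0, completes. Q0=[] Q1=[P3,P4,P5] Q2=[]
t=27-30: P3@Q1 runs 3, rem=2, I/O yield, promote→Q0. Q0=[P3] Q1=[P4,P5] Q2=[]
t=30-32: P3@Q0 runs 2, rem=0, completes. Q0=[] Q1=[P4,P5] Q2=[]
t=32-38: P4@Q1 runs 6, rem=5, quantum used, demote→Q2. Q0=[] Q1=[P5] Q2=[P4]
t=38-42: P5@Q1 runs 4, rem=0, completes. Q0=[] Q1=[] Q2=[P4]
t=42-47: P4@Q2 runs 5, rem=0, completes. Q0=[] Q1=[] Q2=[]

Answer: P1,P2,P3,P5,P4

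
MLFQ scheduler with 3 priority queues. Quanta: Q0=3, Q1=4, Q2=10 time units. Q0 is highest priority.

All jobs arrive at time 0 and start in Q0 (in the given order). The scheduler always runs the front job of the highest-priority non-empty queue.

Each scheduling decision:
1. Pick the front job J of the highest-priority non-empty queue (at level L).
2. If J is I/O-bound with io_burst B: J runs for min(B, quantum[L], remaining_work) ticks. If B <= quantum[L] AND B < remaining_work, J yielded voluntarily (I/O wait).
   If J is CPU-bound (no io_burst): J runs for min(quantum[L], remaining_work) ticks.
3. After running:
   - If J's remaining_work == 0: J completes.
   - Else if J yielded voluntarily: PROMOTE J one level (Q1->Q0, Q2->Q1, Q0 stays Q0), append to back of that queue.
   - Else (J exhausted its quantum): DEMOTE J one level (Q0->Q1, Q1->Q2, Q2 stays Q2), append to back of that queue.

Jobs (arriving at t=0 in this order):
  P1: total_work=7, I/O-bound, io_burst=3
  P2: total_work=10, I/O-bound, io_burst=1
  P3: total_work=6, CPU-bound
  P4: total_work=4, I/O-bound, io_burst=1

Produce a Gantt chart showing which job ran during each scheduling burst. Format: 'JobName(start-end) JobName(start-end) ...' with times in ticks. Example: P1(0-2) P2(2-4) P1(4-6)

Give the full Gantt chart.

t=0-3: P1@Q0 runs 3, rem=4, I/O yield, promote→Q0. Q0=[P2,P3,P4,P1] Q1=[] Q2=[]
t=3-4: P2@Q0 runs 1, rem=9, I/O yield, promote→Q0. Q0=[P3,P4,P1,P2] Q1=[] Q2=[]
t=4-7: P3@Q0 runs 3, rem=3, quantum used, demote→Q1. Q0=[P4,P1,P2] Q1=[P3] Q2=[]
t=7-8: P4@Q0 runs 1, rem=3, I/O yield, promote→Q0. Q0=[P1,P2,P4] Q1=[P3] Q2=[]
t=8-11: P1@Q0 runs 3, rem=1, I/O yield, promote→Q0. Q0=[P2,P4,P1] Q1=[P3] Q2=[]
t=11-12: P2@Q0 runs 1, rem=8, I/O yield, promote→Q0. Q0=[P4,P1,P2] Q1=[P3] Q2=[]
t=12-13: P4@Q0 runs 1, rem=2, I/O yield, promote→Q0. Q0=[P1,P2,P4] Q1=[P3] Q2=[]
t=13-14: P1@Q0 runs 1, rem=0, completes. Q0=[P2,P4] Q1=[P3] Q2=[]
t=14-15: P2@Q0 runs 1, rem=7, I/O yield, promote→Q0. Q0=[P4,P2] Q1=[P3] Q2=[]
t=15-16: P4@Q0 runs 1, rem=1, I/O yield, promote→Q0. Q0=[P2,P4] Q1=[P3] Q2=[]
t=16-17: P2@Q0 runs 1, rem=6, I/O yield, promote→Q0. Q0=[P4,P2] Q1=[P3] Q2=[]
t=17-18: P4@Q0 runs 1, rem=0, completes. Q0=[P2] Q1=[P3] Q2=[]
t=18-19: P2@Q0 runs 1, rem=5, I/O yield, promote→Q0. Q0=[P2] Q1=[P3] Q2=[]
t=19-20: P2@Q0 runs 1, rem=4, I/O yield, promote→Q0. Q0=[P2] Q1=[P3] Q2=[]
t=20-21: P2@Q0 runs 1, rem=3, I/O yield, promote→Q0. Q0=[P2] Q1=[P3] Q2=[]
t=21-22: P2@Q0 runs 1, rem=2, I/O yield, promote→Q0. Q0=[P2] Q1=[P3] Q2=[]
t=22-23: P2@Q0 runs 1, rem=1, I/O yield, promote→Q0. Q0=[P2] Q1=[P3] Q2=[]
t=23-24: P2@Q0 runs 1, rem=0, completes. Q0=[] Q1=[P3] Q2=[]
t=24-27: P3@Q1 runs 3, rem=0, completes. Q0=[] Q1=[] Q2=[]

Answer: P1(0-3) P2(3-4) P3(4-7) P4(7-8) P1(8-11) P2(11-12) P4(12-13) P1(13-14) P2(14-15) P4(15-16) P2(16-17) P4(17-18) P2(18-19) P2(19-20) P2(20-21) P2(21-22) P2(22-23) P2(23-24) P3(24-27)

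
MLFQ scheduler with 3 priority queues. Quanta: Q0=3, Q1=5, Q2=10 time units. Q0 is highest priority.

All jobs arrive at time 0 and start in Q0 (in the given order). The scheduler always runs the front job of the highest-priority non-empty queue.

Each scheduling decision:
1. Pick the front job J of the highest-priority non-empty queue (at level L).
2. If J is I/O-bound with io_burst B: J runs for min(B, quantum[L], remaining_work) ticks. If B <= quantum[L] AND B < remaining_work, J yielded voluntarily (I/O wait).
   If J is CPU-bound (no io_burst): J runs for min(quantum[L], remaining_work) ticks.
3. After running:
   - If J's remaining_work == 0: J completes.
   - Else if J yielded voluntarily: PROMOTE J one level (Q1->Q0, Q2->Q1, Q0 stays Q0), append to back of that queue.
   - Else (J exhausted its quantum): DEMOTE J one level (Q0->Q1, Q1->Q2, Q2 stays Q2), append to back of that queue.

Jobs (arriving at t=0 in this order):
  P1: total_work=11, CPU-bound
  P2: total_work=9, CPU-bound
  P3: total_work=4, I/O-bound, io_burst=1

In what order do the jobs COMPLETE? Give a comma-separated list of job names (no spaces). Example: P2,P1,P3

t=0-3: P1@Q0 runs 3, rem=8, quantum used, demote→Q1. Q0=[P2,P3] Q1=[P1] Q2=[]
t=3-6: P2@Q0 runs 3, rem=6, quantum used, demote→Q1. Q0=[P3] Q1=[P1,P2] Q2=[]
t=6-7: P3@Q0 runs 1, rem=3, I/O yield, promote→Q0. Q0=[P3] Q1=[P1,P2] Q2=[]
t=7-8: P3@Q0 runs 1, rem=2, I/O yield, promote→Q0. Q0=[P3] Q1=[P1,P2] Q2=[]
t=8-9: P3@Q0 runs 1, rem=1, I/O yield, promote→Q0. Q0=[P3] Q1=[P1,P2] Q2=[]
t=9-10: P3@Q0 runs 1, rem=0, completes. Q0=[] Q1=[P1,P2] Q2=[]
t=10-15: P1@Q1 runs 5, rem=3, quantum used, demote→Q2. Q0=[] Q1=[P2] Q2=[P1]
t=15-20: P2@Q1 runs 5, rem=1, quantum used, demote→Q2. Q0=[] Q1=[] Q2=[P1,P2]
t=20-23: P1@Q2 runs 3, rem=0, completes. Q0=[] Q1=[] Q2=[P2]
t=23-24: P2@Q2 runs 1, rem=0, completes. Q0=[] Q1=[] Q2=[]

Answer: P3,P1,P2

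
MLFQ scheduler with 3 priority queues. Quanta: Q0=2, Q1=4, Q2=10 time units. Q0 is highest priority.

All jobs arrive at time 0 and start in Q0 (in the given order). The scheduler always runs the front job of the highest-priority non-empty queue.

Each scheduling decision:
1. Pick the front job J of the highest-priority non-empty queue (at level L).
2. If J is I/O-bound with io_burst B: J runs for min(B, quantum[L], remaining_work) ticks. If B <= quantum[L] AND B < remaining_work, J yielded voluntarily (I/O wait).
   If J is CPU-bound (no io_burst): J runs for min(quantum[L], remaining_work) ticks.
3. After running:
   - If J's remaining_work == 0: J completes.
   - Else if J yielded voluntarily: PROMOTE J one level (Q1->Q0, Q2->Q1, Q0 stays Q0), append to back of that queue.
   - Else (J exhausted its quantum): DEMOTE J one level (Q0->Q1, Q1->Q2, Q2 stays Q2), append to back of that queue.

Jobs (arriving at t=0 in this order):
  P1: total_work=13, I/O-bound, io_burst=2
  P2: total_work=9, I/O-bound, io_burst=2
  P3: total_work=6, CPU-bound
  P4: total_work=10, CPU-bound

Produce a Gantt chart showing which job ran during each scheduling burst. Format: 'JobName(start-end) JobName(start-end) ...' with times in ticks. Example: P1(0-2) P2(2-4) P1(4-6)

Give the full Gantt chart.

t=0-2: P1@Q0 runs 2, rem=11, I/O yield, promote→Q0. Q0=[P2,P3,P4,P1] Q1=[] Q2=[]
t=2-4: P2@Q0 runs 2, rem=7, I/O yield, promote→Q0. Q0=[P3,P4,P1,P2] Q1=[] Q2=[]
t=4-6: P3@Q0 runs 2, rem=4, quantum used, demote→Q1. Q0=[P4,P1,P2] Q1=[P3] Q2=[]
t=6-8: P4@Q0 runs 2, rem=8, quantum used, demote→Q1. Q0=[P1,P2] Q1=[P3,P4] Q2=[]
t=8-10: P1@Q0 runs 2, rem=9, I/O yield, promote→Q0. Q0=[P2,P1] Q1=[P3,P4] Q2=[]
t=10-12: P2@Q0 runs 2, rem=5, I/O yield, promote→Q0. Q0=[P1,P2] Q1=[P3,P4] Q2=[]
t=12-14: P1@Q0 runs 2, rem=7, I/O yield, promote→Q0. Q0=[P2,P1] Q1=[P3,P4] Q2=[]
t=14-16: P2@Q0 runs 2, rem=3, I/O yield, promote→Q0. Q0=[P1,P2] Q1=[P3,P4] Q2=[]
t=16-18: P1@Q0 runs 2, rem=5, I/O yield, promote→Q0. Q0=[P2,P1] Q1=[P3,P4] Q2=[]
t=18-20: P2@Q0 runs 2, rem=1, I/O yield, promote→Q0. Q0=[P1,P2] Q1=[P3,P4] Q2=[]
t=20-22: P1@Q0 runs 2, rem=3, I/O yield, promote→Q0. Q0=[P2,P1] Q1=[P3,P4] Q2=[]
t=22-23: P2@Q0 runs 1, rem=0, completes. Q0=[P1] Q1=[P3,P4] Q2=[]
t=23-25: P1@Q0 runs 2, rem=1, I/O yield, promote→Q0. Q0=[P1] Q1=[P3,P4] Q2=[]
t=25-26: P1@Q0 runs 1, rem=0, completes. Q0=[] Q1=[P3,P4] Q2=[]
t=26-30: P3@Q1 runs 4, rem=0, completes. Q0=[] Q1=[P4] Q2=[]
t=30-34: P4@Q1 runs 4, rem=4, quantum used, demote→Q2. Q0=[] Q1=[] Q2=[P4]
t=34-38: P4@Q2 runs 4, rem=0, completes. Q0=[] Q1=[] Q2=[]

Answer: P1(0-2) P2(2-4) P3(4-6) P4(6-8) P1(8-10) P2(10-12) P1(12-14) P2(14-16) P1(16-18) P2(18-20) P1(20-22) P2(22-23) P1(23-25) P1(25-26) P3(26-30) P4(30-34) P4(34-38)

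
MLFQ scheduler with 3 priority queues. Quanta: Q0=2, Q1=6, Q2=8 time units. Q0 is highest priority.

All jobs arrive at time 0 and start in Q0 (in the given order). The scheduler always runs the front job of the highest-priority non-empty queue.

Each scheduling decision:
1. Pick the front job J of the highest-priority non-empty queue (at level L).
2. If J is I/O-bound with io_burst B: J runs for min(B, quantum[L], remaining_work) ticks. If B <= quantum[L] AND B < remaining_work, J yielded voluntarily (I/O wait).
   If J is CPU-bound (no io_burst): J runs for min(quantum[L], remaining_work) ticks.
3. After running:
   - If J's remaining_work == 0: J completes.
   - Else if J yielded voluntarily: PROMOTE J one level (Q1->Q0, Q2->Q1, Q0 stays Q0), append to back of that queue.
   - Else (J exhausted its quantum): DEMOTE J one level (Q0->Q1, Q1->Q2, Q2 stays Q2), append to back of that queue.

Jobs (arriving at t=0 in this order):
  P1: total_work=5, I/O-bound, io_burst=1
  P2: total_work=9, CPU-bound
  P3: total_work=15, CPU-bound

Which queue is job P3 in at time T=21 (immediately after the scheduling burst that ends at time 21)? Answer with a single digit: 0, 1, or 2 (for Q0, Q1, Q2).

Answer: 2

Derivation:
t=0-1: P1@Q0 runs 1, rem=4, I/O yield, promote→Q0. Q0=[P2,P3,P1] Q1=[] Q2=[]
t=1-3: P2@Q0 runs 2, rem=7, quantum used, demote→Q1. Q0=[P3,P1] Q1=[P2] Q2=[]
t=3-5: P3@Q0 runs 2, rem=13, quantum used, demote→Q1. Q0=[P1] Q1=[P2,P3] Q2=[]
t=5-6: P1@Q0 runs 1, rem=3, I/O yield, promote→Q0. Q0=[P1] Q1=[P2,P3] Q2=[]
t=6-7: P1@Q0 runs 1, rem=2, I/O yield, promote→Q0. Q0=[P1] Q1=[P2,P3] Q2=[]
t=7-8: P1@Q0 runs 1, rem=1, I/O yield, promote→Q0. Q0=[P1] Q1=[P2,P3] Q2=[]
t=8-9: P1@Q0 runs 1, rem=0, completes. Q0=[] Q1=[P2,P3] Q2=[]
t=9-15: P2@Q1 runs 6, rem=1, quantum used, demote→Q2. Q0=[] Q1=[P3] Q2=[P2]
t=15-21: P3@Q1 runs 6, rem=7, quantum used, demote→Q2. Q0=[] Q1=[] Q2=[P2,P3]
t=21-22: P2@Q2 runs 1, rem=0, completes. Q0=[] Q1=[] Q2=[P3]
t=22-29: P3@Q2 runs 7, rem=0, completes. Q0=[] Q1=[] Q2=[]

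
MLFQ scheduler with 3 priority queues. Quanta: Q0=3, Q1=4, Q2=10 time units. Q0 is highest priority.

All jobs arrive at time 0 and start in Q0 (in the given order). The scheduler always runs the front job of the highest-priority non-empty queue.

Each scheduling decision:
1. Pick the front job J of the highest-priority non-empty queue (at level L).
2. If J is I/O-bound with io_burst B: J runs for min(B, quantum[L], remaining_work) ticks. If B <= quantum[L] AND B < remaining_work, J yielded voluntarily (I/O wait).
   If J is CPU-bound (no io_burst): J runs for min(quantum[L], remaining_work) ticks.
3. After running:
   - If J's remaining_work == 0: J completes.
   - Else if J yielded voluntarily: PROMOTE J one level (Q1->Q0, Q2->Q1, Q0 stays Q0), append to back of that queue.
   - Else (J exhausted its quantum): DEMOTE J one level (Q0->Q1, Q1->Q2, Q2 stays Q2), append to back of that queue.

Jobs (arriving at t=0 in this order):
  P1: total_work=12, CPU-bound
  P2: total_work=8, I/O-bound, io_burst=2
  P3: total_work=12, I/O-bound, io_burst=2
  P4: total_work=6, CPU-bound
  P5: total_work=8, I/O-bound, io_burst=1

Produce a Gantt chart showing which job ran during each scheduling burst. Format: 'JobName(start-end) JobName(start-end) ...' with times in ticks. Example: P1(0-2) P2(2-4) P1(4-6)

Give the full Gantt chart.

Answer: P1(0-3) P2(3-5) P3(5-7) P4(7-10) P5(10-11) P2(11-13) P3(13-15) P5(15-16) P2(16-18) P3(18-20) P5(20-21) P2(21-23) P3(23-25) P5(25-26) P3(26-28) P5(28-29) P3(29-31) P5(31-32) P5(32-33) P5(33-34) P1(34-38) P4(38-41) P1(41-46)

Derivation:
t=0-3: P1@Q0 runs 3, rem=9, quantum used, demote→Q1. Q0=[P2,P3,P4,P5] Q1=[P1] Q2=[]
t=3-5: P2@Q0 runs 2, rem=6, I/O yield, promote→Q0. Q0=[P3,P4,P5,P2] Q1=[P1] Q2=[]
t=5-7: P3@Q0 runs 2, rem=10, I/O yield, promote→Q0. Q0=[P4,P5,P2,P3] Q1=[P1] Q2=[]
t=7-10: P4@Q0 runs 3, rem=3, quantum used, demote→Q1. Q0=[P5,P2,P3] Q1=[P1,P4] Q2=[]
t=10-11: P5@Q0 runs 1, rem=7, I/O yield, promote→Q0. Q0=[P2,P3,P5] Q1=[P1,P4] Q2=[]
t=11-13: P2@Q0 runs 2, rem=4, I/O yield, promote→Q0. Q0=[P3,P5,P2] Q1=[P1,P4] Q2=[]
t=13-15: P3@Q0 runs 2, rem=8, I/O yield, promote→Q0. Q0=[P5,P2,P3] Q1=[P1,P4] Q2=[]
t=15-16: P5@Q0 runs 1, rem=6, I/O yield, promote→Q0. Q0=[P2,P3,P5] Q1=[P1,P4] Q2=[]
t=16-18: P2@Q0 runs 2, rem=2, I/O yield, promote→Q0. Q0=[P3,P5,P2] Q1=[P1,P4] Q2=[]
t=18-20: P3@Q0 runs 2, rem=6, I/O yield, promote→Q0. Q0=[P5,P2,P3] Q1=[P1,P4] Q2=[]
t=20-21: P5@Q0 runs 1, rem=5, I/O yield, promote→Q0. Q0=[P2,P3,P5] Q1=[P1,P4] Q2=[]
t=21-23: P2@Q0 runs 2, rem=0, completes. Q0=[P3,P5] Q1=[P1,P4] Q2=[]
t=23-25: P3@Q0 runs 2, rem=4, I/O yield, promote→Q0. Q0=[P5,P3] Q1=[P1,P4] Q2=[]
t=25-26: P5@Q0 runs 1, rem=4, I/O yield, promote→Q0. Q0=[P3,P5] Q1=[P1,P4] Q2=[]
t=26-28: P3@Q0 runs 2, rem=2, I/O yield, promote→Q0. Q0=[P5,P3] Q1=[P1,P4] Q2=[]
t=28-29: P5@Q0 runs 1, rem=3, I/O yield, promote→Q0. Q0=[P3,P5] Q1=[P1,P4] Q2=[]
t=29-31: P3@Q0 runs 2, rem=0, completes. Q0=[P5] Q1=[P1,P4] Q2=[]
t=31-32: P5@Q0 runs 1, rem=2, I/O yield, promote→Q0. Q0=[P5] Q1=[P1,P4] Q2=[]
t=32-33: P5@Q0 runs 1, rem=1, I/O yield, promote→Q0. Q0=[P5] Q1=[P1,P4] Q2=[]
t=33-34: P5@Q0 runs 1, rem=0, completes. Q0=[] Q1=[P1,P4] Q2=[]
t=34-38: P1@Q1 runs 4, rem=5, quantum used, demote→Q2. Q0=[] Q1=[P4] Q2=[P1]
t=38-41: P4@Q1 runs 3, rem=0, completes. Q0=[] Q1=[] Q2=[P1]
t=41-46: P1@Q2 runs 5, rem=0, completes. Q0=[] Q1=[] Q2=[]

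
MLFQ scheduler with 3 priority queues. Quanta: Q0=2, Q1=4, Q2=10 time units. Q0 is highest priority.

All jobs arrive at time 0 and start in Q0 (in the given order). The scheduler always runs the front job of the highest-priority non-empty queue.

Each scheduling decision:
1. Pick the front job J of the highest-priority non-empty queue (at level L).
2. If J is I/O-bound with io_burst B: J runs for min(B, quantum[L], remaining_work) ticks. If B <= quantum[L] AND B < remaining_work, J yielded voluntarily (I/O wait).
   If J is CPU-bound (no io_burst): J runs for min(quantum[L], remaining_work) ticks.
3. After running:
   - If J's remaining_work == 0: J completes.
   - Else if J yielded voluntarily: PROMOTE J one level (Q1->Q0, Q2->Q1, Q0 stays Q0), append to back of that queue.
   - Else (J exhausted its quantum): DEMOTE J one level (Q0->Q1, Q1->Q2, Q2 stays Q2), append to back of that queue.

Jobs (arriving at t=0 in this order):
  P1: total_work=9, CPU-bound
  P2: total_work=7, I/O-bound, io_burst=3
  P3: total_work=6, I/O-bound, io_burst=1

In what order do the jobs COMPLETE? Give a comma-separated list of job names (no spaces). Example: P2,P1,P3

t=0-2: P1@Q0 runs 2, rem=7, quantum used, demote→Q1. Q0=[P2,P3] Q1=[P1] Q2=[]
t=2-4: P2@Q0 runs 2, rem=5, quantum used, demote→Q1. Q0=[P3] Q1=[P1,P2] Q2=[]
t=4-5: P3@Q0 runs 1, rem=5, I/O yield, promote→Q0. Q0=[P3] Q1=[P1,P2] Q2=[]
t=5-6: P3@Q0 runs 1, rem=4, I/O yield, promote→Q0. Q0=[P3] Q1=[P1,P2] Q2=[]
t=6-7: P3@Q0 runs 1, rem=3, I/O yield, promote→Q0. Q0=[P3] Q1=[P1,P2] Q2=[]
t=7-8: P3@Q0 runs 1, rem=2, I/O yield, promote→Q0. Q0=[P3] Q1=[P1,P2] Q2=[]
t=8-9: P3@Q0 runs 1, rem=1, I/O yield, promote→Q0. Q0=[P3] Q1=[P1,P2] Q2=[]
t=9-10: P3@Q0 runs 1, rem=0, completes. Q0=[] Q1=[P1,P2] Q2=[]
t=10-14: P1@Q1 runs 4, rem=3, quantum used, demote→Q2. Q0=[] Q1=[P2] Q2=[P1]
t=14-17: P2@Q1 runs 3, rem=2, I/O yield, promote→Q0. Q0=[P2] Q1=[] Q2=[P1]
t=17-19: P2@Q0 runs 2, rem=0, completes. Q0=[] Q1=[] Q2=[P1]
t=19-22: P1@Q2 runs 3, rem=0, completes. Q0=[] Q1=[] Q2=[]

Answer: P3,P2,P1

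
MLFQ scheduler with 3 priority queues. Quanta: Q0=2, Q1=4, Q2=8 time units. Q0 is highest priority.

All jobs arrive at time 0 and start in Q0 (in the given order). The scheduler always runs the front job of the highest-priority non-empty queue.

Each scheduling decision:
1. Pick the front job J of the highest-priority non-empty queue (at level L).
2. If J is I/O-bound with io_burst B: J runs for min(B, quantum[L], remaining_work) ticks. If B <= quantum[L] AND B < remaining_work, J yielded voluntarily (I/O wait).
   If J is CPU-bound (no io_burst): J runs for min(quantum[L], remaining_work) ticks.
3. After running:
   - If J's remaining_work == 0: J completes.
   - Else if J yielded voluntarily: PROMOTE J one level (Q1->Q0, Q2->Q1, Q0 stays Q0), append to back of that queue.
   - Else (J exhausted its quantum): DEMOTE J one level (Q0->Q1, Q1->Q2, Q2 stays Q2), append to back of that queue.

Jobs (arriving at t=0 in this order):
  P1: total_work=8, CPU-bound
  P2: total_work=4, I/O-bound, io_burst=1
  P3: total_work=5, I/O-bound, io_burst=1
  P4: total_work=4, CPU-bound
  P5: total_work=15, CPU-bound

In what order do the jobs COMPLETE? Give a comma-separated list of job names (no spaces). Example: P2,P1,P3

t=0-2: P1@Q0 runs 2, rem=6, quantum used, demote→Q1. Q0=[P2,P3,P4,P5] Q1=[P1] Q2=[]
t=2-3: P2@Q0 runs 1, rem=3, I/O yield, promote→Q0. Q0=[P3,P4,P5,P2] Q1=[P1] Q2=[]
t=3-4: P3@Q0 runs 1, rem=4, I/O yield, promote→Q0. Q0=[P4,P5,P2,P3] Q1=[P1] Q2=[]
t=4-6: P4@Q0 runs 2, rem=2, quantum used, demote→Q1. Q0=[P5,P2,P3] Q1=[P1,P4] Q2=[]
t=6-8: P5@Q0 runs 2, rem=13, quantum used, demote→Q1. Q0=[P2,P3] Q1=[P1,P4,P5] Q2=[]
t=8-9: P2@Q0 runs 1, rem=2, I/O yield, promote→Q0. Q0=[P3,P2] Q1=[P1,P4,P5] Q2=[]
t=9-10: P3@Q0 runs 1, rem=3, I/O yield, promote→Q0. Q0=[P2,P3] Q1=[P1,P4,P5] Q2=[]
t=10-11: P2@Q0 runs 1, rem=1, I/O yield, promote→Q0. Q0=[P3,P2] Q1=[P1,P4,P5] Q2=[]
t=11-12: P3@Q0 runs 1, rem=2, I/O yield, promote→Q0. Q0=[P2,P3] Q1=[P1,P4,P5] Q2=[]
t=12-13: P2@Q0 runs 1, rem=0, completes. Q0=[P3] Q1=[P1,P4,P5] Q2=[]
t=13-14: P3@Q0 runs 1, rem=1, I/O yield, promote→Q0. Q0=[P3] Q1=[P1,P4,P5] Q2=[]
t=14-15: P3@Q0 runs 1, rem=0, completes. Q0=[] Q1=[P1,P4,P5] Q2=[]
t=15-19: P1@Q1 runs 4, rem=2, quantum used, demote→Q2. Q0=[] Q1=[P4,P5] Q2=[P1]
t=19-21: P4@Q1 runs 2, rem=0, completes. Q0=[] Q1=[P5] Q2=[P1]
t=21-25: P5@Q1 runs 4, rem=9, quantum used, demote→Q2. Q0=[] Q1=[] Q2=[P1,P5]
t=25-27: P1@Q2 runs 2, rem=0, completes. Q0=[] Q1=[] Q2=[P5]
t=27-35: P5@Q2 runs 8, rem=1, quantum used, demote→Q2. Q0=[] Q1=[] Q2=[P5]
t=35-36: P5@Q2 runs 1, rem=0, completes. Q0=[] Q1=[] Q2=[]

Answer: P2,P3,P4,P1,P5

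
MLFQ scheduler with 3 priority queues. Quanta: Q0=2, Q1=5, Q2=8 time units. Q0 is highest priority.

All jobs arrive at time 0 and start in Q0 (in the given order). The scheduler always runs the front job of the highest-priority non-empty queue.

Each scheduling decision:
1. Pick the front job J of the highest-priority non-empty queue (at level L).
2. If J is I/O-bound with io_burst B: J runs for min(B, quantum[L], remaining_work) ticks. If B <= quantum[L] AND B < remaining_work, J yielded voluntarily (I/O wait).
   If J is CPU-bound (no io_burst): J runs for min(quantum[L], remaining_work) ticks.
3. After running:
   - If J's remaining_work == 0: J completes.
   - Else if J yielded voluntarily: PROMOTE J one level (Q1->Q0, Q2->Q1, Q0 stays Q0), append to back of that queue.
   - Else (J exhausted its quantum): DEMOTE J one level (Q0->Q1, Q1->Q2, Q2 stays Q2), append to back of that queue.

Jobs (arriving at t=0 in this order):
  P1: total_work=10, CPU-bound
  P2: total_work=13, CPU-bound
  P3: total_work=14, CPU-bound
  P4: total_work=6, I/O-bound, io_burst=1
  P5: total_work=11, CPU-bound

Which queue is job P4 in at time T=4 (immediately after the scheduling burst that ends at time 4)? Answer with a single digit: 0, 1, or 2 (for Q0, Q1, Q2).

t=0-2: P1@Q0 runs 2, rem=8, quantum used, demote→Q1. Q0=[P2,P3,P4,P5] Q1=[P1] Q2=[]
t=2-4: P2@Q0 runs 2, rem=11, quantum used, demote→Q1. Q0=[P3,P4,P5] Q1=[P1,P2] Q2=[]
t=4-6: P3@Q0 runs 2, rem=12, quantum used, demote→Q1. Q0=[P4,P5] Q1=[P1,P2,P3] Q2=[]
t=6-7: P4@Q0 runs 1, rem=5, I/O yield, promote→Q0. Q0=[P5,P4] Q1=[P1,P2,P3] Q2=[]
t=7-9: P5@Q0 runs 2, rem=9, quantum used, demote→Q1. Q0=[P4] Q1=[P1,P2,P3,P5] Q2=[]
t=9-10: P4@Q0 runs 1, rem=4, I/O yield, promote→Q0. Q0=[P4] Q1=[P1,P2,P3,P5] Q2=[]
t=10-11: P4@Q0 runs 1, rem=3, I/O yield, promote→Q0. Q0=[P4] Q1=[P1,P2,P3,P5] Q2=[]
t=11-12: P4@Q0 runs 1, rem=2, I/O yield, promote→Q0. Q0=[P4] Q1=[P1,P2,P3,P5] Q2=[]
t=12-13: P4@Q0 runs 1, rem=1, I/O yield, promote→Q0. Q0=[P4] Q1=[P1,P2,P3,P5] Q2=[]
t=13-14: P4@Q0 runs 1, rem=0, completes. Q0=[] Q1=[P1,P2,P3,P5] Q2=[]
t=14-19: P1@Q1 runs 5, rem=3, quantum used, demote→Q2. Q0=[] Q1=[P2,P3,P5] Q2=[P1]
t=19-24: P2@Q1 runs 5, rem=6, quantum used, demote→Q2. Q0=[] Q1=[P3,P5] Q2=[P1,P2]
t=24-29: P3@Q1 runs 5, rem=7, quantum used, demote→Q2. Q0=[] Q1=[P5] Q2=[P1,P2,P3]
t=29-34: P5@Q1 runs 5, rem=4, quantum used, demote→Q2. Q0=[] Q1=[] Q2=[P1,P2,P3,P5]
t=34-37: P1@Q2 runs 3, rem=0, completes. Q0=[] Q1=[] Q2=[P2,P3,P5]
t=37-43: P2@Q2 runs 6, rem=0, completes. Q0=[] Q1=[] Q2=[P3,P5]
t=43-50: P3@Q2 runs 7, rem=0, completes. Q0=[] Q1=[] Q2=[P5]
t=50-54: P5@Q2 runs 4, rem=0, completes. Q0=[] Q1=[] Q2=[]

Answer: 0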